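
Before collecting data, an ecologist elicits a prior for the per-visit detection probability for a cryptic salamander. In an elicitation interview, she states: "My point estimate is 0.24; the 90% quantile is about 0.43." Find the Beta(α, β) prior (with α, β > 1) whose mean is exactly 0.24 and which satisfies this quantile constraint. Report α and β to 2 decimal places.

α ≈ 2.13, β ≈ 6.74

With mean 0.24 fixed, write α = 0.24s, β = 0.76s where s = α+β.
Need P(θ < 0.43) = 0.9 under Beta(0.24s, 0.76s). Normal approximation: (q−m)/√(m(1−m)/s) ≈ z_{0.9} = 1.28, so s ≈ 0.24·0.76·(1.28)²/(0.43−0.24)² = 8.3.
At s = 8.3: P(θ<0.43) ≈ 0.894. Adjusting to match 0.9 gives s ≈ 8.87.
So α = 0.24·8.87 ≈ 2.13, β = 0.76·8.87 ≈ 6.74.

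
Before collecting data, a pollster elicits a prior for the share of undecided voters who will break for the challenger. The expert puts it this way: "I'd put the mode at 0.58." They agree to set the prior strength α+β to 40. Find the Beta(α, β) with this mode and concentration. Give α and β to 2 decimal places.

For α,β > 1 the Beta mode is (α−1)/(α+β−2). With α+β = 40, the mode is (α−1)/38.
Set (α−1)/38 = 0.58 → α = 1 + 0.58·38 = 23.04.
β = 40 − α = 16.96.

α = 23.04, β = 16.96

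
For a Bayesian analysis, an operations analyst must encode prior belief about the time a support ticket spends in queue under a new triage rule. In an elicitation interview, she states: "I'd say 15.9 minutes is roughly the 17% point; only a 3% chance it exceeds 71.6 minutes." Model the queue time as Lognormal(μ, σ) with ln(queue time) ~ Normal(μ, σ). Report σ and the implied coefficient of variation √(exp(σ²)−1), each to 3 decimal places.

If T ~ Lognormal(μ,σ) then ln T ~ Normal(μ,σ), so the p-quantile of ln T is μ + z_p·σ.
ln(15.9) = 2.766 and ln(71.6) = 4.271; z_{0.17} = -0.9542, z_{0.97} = 1.881.
σ = (4.271 − 2.766)/(1.881 − (-0.9542)) = 0.531.
μ = 2.766 − (-0.9542)·0.531 = 3.273.
CV = √(exp(σ²)−1) = √(exp(0.2817)−1) = 0.570.

σ ≈ 0.531, CV ≈ 0.570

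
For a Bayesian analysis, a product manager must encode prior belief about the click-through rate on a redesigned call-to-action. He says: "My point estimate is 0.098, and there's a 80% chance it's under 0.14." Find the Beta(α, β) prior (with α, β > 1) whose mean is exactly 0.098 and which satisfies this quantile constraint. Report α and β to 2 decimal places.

α ≈ 2.84, β ≈ 26.12

With mean 0.098 fixed, write α = 0.098s, β = 0.902s where s = α+β.
Need P(θ < 0.14) = 0.8 under Beta(0.098s, 0.902s). Normal approximation: (q−m)/√(m(1−m)/s) ≈ z_{0.8} = 0.842, so s ≈ 0.098·0.902·(0.842)²/(0.14−0.098)² = 35.5.
At s = 35.5: P(θ<0.14) ≈ 0.816. Adjusting to match 0.8 gives s ≈ 28.96.
So α = 0.098·28.96 ≈ 2.84, β = 0.902·28.96 ≈ 26.12.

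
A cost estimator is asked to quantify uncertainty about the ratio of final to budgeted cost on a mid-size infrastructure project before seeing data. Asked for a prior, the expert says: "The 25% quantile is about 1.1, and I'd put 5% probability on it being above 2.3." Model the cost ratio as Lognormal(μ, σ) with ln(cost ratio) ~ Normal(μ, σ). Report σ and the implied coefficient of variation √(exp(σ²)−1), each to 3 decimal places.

If T ~ Lognormal(μ,σ) then ln T ~ Normal(μ,σ), so the p-quantile of ln T is μ + z_p·σ.
ln(1.1) = 0.09531 and ln(2.3) = 0.8329; z_{0.25} = -0.6745, z_{0.95} = 1.645.
σ = (0.8329 − 0.09531)/(1.645 − (-0.6745)) = 0.318.
μ = 0.09531 − (-0.6745)·0.318 = 0.310.
CV = √(exp(σ²)−1) = √(exp(0.1011)−1) = 0.326.

σ ≈ 0.318, CV ≈ 0.326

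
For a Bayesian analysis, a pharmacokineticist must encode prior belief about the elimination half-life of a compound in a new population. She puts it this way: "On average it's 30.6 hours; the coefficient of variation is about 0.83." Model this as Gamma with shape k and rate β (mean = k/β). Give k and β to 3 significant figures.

k ≈ 1.45, β ≈ 0.0474

For Gamma(k, rate β): mean = k/β, variance = k/β², so CV = 1/√k.
CV = 0.83, hence k = 1/CV² = 1.45.
Then β = k/mean = 1.45/30.6 = 0.0474.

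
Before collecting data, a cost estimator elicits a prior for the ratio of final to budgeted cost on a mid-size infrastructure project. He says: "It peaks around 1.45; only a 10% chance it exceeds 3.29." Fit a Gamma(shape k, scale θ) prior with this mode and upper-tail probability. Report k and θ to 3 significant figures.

Gamma(k,θ) with k>1 has mode (k−1)θ, so θ = 1.45/(k−1).
Need P(X < 3.29) = 0.9 with θ tied to k this way. Start at k = 2, θ = 1.45: P(X<3.29) ≈ 0.662.
Too low — raise k to concentrate. Iterating converges to k ≈ 3.86.
Then θ = 1.45/(3.86−1) ≈ 0.506.

k ≈ 3.86, θ ≈ 0.506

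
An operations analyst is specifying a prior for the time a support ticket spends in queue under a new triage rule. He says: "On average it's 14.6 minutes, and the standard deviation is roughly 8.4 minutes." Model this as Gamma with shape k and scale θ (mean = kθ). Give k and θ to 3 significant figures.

For Gamma(k, scale θ): mean = kθ, variance = kθ², so CV = 1/√k.
CV = SD/mean = 8.4/14.6 = 0.5753, hence k = 1/CV² = 3.02.
Then θ = mean/k = 14.6/3.02 = 4.83.

k ≈ 3.02, θ ≈ 4.83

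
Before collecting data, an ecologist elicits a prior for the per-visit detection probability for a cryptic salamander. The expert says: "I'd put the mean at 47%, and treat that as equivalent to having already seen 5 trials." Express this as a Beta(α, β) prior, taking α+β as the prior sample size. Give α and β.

α = 2.35, β = 2.65

Under the effective-sample-size interpretation, Beta(α, β) has prior mean α/(α+β) and prior sample size α+β.
So α+β = 5 and α/(α+β) = 0.47, giving α = 0.47·5 = 2.35 and β = 5 − 2.35 = 2.65.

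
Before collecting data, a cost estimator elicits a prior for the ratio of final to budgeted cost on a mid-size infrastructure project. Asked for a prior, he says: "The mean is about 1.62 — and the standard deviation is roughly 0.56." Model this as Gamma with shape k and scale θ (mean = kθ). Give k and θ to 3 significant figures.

For Gamma(k, scale θ): mean = kθ, variance = kθ², so CV = 1/√k.
CV = SD/mean = 0.56/1.62 = 0.3457, hence k = 1/CV² = 8.37.
Then θ = mean/k = 1.62/8.37 = 0.194.

k ≈ 8.37, θ ≈ 0.194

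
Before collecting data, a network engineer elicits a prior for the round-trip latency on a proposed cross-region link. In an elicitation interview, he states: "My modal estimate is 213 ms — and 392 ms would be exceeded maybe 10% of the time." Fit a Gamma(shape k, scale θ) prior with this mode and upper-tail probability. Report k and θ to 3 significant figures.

k ≈ 6.13, θ ≈ 41.5

Gamma(k,θ) with k>1 has mode (k−1)θ, so θ = 213/(k−1).
Need P(X < 392) = 0.9 with θ tied to k this way. Start at k = 2, θ = 213: P(X<392) ≈ 0.549.
Too low — raise k to concentrate. Iterating converges to k ≈ 6.13.
Then θ = 213/(6.13−1) ≈ 41.5.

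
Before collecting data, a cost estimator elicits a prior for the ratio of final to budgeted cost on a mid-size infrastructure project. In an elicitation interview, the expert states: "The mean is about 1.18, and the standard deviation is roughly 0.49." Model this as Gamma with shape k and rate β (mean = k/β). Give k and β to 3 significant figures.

k ≈ 5.8, β ≈ 4.91

For Gamma(k, rate β): mean = k/β, variance = k/β², so CV = 1/√k.
CV = SD/mean = 0.49/1.18 = 0.4153, hence k = 1/CV² = 5.8.
Then β = k/mean = 5.8/1.18 = 4.91.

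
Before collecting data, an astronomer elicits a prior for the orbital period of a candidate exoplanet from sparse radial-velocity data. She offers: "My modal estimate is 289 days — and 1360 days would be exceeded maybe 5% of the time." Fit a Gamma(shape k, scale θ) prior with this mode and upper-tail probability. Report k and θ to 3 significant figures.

k ≈ 2.01, θ ≈ 285

Gamma(k,θ) with k>1 has mode (k−1)θ, so θ = 289/(k−1).
Need P(X < 1360) = 0.95 with θ tied to k this way. Start at k = 2, θ = 289: P(X<1360) ≈ 0.948.
Too low — raise k to concentrate. Iterating converges to k ≈ 2.01.
Then θ = 289/(2.01−1) ≈ 285.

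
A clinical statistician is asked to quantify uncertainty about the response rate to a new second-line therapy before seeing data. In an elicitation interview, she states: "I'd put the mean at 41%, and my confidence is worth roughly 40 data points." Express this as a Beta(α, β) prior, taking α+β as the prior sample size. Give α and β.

α = 16.4, β = 23.6

Under the effective-sample-size interpretation, Beta(α, β) has prior mean α/(α+β) and prior sample size α+β.
So α+β = 40 and α/(α+β) = 0.41, giving α = 0.41·40 = 16.4 and β = 40 − 16.4 = 23.6.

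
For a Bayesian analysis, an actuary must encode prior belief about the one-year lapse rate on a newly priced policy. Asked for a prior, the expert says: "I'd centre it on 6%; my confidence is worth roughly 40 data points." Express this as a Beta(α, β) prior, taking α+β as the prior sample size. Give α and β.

Under the effective-sample-size interpretation, Beta(α, β) has prior mean α/(α+β) and prior sample size α+β.
So α+β = 40 and α/(α+β) = 0.06, giving α = 0.06·40 = 2.4 and β = 40 − 2.4 = 37.6.

α = 2.4, β = 37.6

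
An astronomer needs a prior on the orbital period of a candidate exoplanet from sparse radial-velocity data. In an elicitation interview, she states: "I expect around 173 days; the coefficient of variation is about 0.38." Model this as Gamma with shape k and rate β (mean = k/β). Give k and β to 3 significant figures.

For Gamma(k, rate β): mean = k/β, variance = k/β², so CV = 1/√k.
CV = 0.38, hence k = 1/CV² = 6.93.
Then β = k/mean = 6.93/173 = 0.04.

k ≈ 6.93, β ≈ 0.04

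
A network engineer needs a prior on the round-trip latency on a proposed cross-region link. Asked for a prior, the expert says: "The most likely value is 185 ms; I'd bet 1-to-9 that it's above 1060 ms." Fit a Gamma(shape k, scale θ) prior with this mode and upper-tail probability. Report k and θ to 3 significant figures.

Gamma(k,θ) with k>1 has mode (k−1)θ, so θ = 185/(k−1).
Need P(X < 1060) = 0.9 with θ tied to k this way. Start at k = 2, θ = 185: P(X<1060) ≈ 0.978.
Too high — lower k to spread out. Iterating converges to k ≈ 1.56.
Then θ = 185/(1.56−1) ≈ 329.

k ≈ 1.56, θ ≈ 329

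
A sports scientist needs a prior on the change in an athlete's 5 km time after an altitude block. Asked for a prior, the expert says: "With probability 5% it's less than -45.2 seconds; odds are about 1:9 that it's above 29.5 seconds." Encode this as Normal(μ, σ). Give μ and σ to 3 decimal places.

μ = -3.213, σ = 25.526

For Normal(μ,σ), the p-quantile is μ + z_p·σ. Here z_{0.05} = -1.645, z_{0.9} = 1.282.
So -45.2 = μ − 1.645σ and 29.5 = μ + 1.282σ.
Subtracting: σ = (29.5 − -45.2)/(1.282 − (-1.645)) = 25.526.
Then μ = -45.2 − (-1.645)·25.526 = -3.213.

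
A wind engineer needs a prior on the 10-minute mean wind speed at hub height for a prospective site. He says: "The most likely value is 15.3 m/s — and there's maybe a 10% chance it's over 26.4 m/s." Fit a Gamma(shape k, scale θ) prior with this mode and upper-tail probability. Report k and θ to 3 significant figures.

k ≈ 7.37, θ ≈ 2.4

Gamma(k,θ) with k>1 has mode (k−1)θ, so θ = 15.3/(k−1).
Need P(X < 26.4) = 0.9 with θ tied to k this way. Start at k = 2, θ = 15.3: P(X<26.4) ≈ 0.515.
Too low — raise k to concentrate. Iterating converges to k ≈ 7.37.
Then θ = 15.3/(7.37−1) ≈ 2.4.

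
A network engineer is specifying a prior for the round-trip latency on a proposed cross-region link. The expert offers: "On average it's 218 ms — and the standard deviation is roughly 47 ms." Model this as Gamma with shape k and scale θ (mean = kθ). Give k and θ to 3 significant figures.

k ≈ 21.5, θ ≈ 10.1

For Gamma(k, scale θ): mean = kθ, variance = kθ², so CV = 1/√k.
CV = SD/mean = 47/218 = 0.2156, hence k = 1/CV² = 21.5.
Then θ = mean/k = 218/21.5 = 10.1.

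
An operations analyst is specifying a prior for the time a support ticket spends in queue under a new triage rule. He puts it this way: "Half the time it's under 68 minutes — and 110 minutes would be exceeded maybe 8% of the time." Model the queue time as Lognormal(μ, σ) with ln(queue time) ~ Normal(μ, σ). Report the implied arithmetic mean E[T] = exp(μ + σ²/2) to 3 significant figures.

E[T] ≈ 72.1 minutes

If T ~ Lognormal(μ,σ) then ln T ~ Normal(μ,σ), so the p-quantile of ln T is μ + z_p·σ.
ln(68) = 4.22 and ln(110) = 4.7; z_{0.5} = 0, z_{0.92} = 1.405.
σ = (4.7 − 4.22)/(1.405 − (0)) = 0.342.
μ = 4.22 − (0)·0.342 = 4.220.
E[T] = exp(μ + σ²/2) = exp(4.220 + 0.0586) = 72.1 minutes.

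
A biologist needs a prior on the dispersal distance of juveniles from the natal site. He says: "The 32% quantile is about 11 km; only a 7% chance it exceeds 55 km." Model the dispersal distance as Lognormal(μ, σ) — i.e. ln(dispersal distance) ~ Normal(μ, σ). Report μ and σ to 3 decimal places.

μ ≈ 2.785, σ ≈ 0.828

If T ~ Lognormal(μ,σ) then ln T ~ Normal(μ,σ), so the p-quantile of ln T is μ + z_p·σ.
ln(11) = 2.398 and ln(55) = 4.007; z_{0.32} = -0.4677, z_{0.93} = 1.476.
σ = (4.007 − 2.398)/(1.476 − (-0.4677)) = 0.828.
μ = 2.398 − (-0.4677)·0.828 = 2.785.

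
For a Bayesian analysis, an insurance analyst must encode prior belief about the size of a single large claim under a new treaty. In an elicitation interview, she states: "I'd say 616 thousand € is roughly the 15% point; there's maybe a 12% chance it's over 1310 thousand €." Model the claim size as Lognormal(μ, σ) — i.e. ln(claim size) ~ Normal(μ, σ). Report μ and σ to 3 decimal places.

If T ~ Lognormal(μ,σ) then ln T ~ Normal(μ,σ), so the p-quantile of ln T is μ + z_p·σ.
ln(616) = 6.423 and ln(1310) = 7.178; z_{0.15} = -1.036, z_{0.88} = 1.175.
σ = (7.178 − 6.423)/(1.175 − (-1.036)) = 0.341.
μ = 6.423 − (-1.036)·0.341 = 6.777.

μ ≈ 6.777, σ ≈ 0.341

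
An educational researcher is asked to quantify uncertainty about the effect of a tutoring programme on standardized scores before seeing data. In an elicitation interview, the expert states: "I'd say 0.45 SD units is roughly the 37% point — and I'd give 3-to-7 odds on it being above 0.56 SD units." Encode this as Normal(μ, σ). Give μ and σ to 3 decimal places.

For Normal(μ,σ), the p-quantile is μ + z_p·σ. Here z_{0.37} = -0.3319, z_{0.7} = 0.5244.
So 0.45 = μ − 0.3319σ and 0.56 = μ + 0.5244σ.
Subtracting: σ = (0.56 − 0.45)/(0.5244 − (-0.3319)) = 0.128.
Then μ = 0.45 − (-0.3319)·0.128 = 0.493.

μ = 0.493, σ = 0.128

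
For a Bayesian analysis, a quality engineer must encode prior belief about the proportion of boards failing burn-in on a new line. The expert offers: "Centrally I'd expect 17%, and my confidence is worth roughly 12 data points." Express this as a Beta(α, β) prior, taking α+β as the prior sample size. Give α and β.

Under the effective-sample-size interpretation, Beta(α, β) has prior mean α/(α+β) and prior sample size α+β.
So α+β = 12 and α/(α+β) = 0.17, giving α = 0.17·12 = 2.04 and β = 12 − 2.04 = 9.96.

α = 2.04, β = 9.96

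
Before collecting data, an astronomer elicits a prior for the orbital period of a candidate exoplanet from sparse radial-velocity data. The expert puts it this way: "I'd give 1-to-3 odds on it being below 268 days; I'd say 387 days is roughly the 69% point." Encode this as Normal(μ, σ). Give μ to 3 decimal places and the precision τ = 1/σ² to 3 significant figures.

For Normal(μ,σ), the p-quantile is μ + z_p·σ. Here z_{0.25} = -0.6745, z_{0.69} = 0.4959.
So 268 = μ − 0.6745σ and 387 = μ + 0.4959σ.
Subtracting: σ = (387 − 268)/(0.4959 − (-0.6745)) = 101.680.
Then μ = 268 − (-0.6745)·101.680 = 336.582.
Precision τ = 1/σ² = 1/101.7² = 9.67e-05.

μ = 336.582, τ = 9.67e-05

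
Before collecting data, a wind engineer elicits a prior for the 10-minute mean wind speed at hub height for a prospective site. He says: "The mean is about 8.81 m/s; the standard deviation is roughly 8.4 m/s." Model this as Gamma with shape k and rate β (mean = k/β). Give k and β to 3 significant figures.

k ≈ 1.1, β ≈ 0.125

For Gamma(k, rate β): mean = k/β, variance = k/β², so CV = 1/√k.
CV = SD/mean = 8.4/8.81 = 0.9535, hence k = 1/CV² = 1.1.
Then β = k/mean = 1.1/8.81 = 0.125.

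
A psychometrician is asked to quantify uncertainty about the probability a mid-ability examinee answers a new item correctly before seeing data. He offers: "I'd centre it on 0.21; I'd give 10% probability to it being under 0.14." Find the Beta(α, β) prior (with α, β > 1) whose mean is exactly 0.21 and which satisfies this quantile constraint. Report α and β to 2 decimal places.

α ≈ 10.68, β ≈ 40.19

With mean 0.21 fixed, write α = 0.21s, β = 0.79s where s = α+β.
Need P(θ < 0.14) = 0.1 under Beta(0.21s, 0.79s). Normal approximation: (q−m)/√(m(1−m)/s) ≈ z_{0.1} = -1.28, so s ≈ 0.21·0.79·(-1.28)²/(0.14−0.21)² = 55.6.
At s = 55.6: P(θ<0.14) ≈ 0.089. Adjusting to match 0.1 gives s ≈ 50.88.
So α = 0.21·50.88 ≈ 10.68, β = 0.79·50.88 ≈ 40.19.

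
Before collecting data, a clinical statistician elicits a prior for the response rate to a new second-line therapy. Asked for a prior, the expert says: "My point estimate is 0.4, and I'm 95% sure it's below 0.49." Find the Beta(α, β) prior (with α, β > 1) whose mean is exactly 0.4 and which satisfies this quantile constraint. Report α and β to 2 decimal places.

With mean 0.4 fixed, write α = 0.4s, β = 0.6s where s = α+β.
Need P(θ < 0.49) = 0.95 under Beta(0.4s, 0.6s). Normal approximation: (q−m)/√(m(1−m)/s) ≈ z_{0.95} = 1.64, so s ≈ 0.4·0.6·(1.64)²/(0.49−0.4)² = 80.2.
At s = 80.2: P(θ<0.49) ≈ 0.948. Adjusting to match 0.95 gives s ≈ 81.81.
So α = 0.4·81.81 ≈ 32.72, β = 0.6·81.81 ≈ 49.09.

α ≈ 32.72, β ≈ 49.09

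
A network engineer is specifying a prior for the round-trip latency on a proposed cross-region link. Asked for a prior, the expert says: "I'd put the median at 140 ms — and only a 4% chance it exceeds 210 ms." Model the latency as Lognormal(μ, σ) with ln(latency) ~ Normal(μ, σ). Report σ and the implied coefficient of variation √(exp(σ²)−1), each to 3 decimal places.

σ ≈ 0.232, CV ≈ 0.235

If T ~ Lognormal(μ,σ) then ln T ~ Normal(μ,σ), so the p-quantile of ln T is μ + z_p·σ.
ln(140) = 4.942 and ln(210) = 5.347; z_{0.5} = 0, z_{0.96} = 1.751.
σ = (5.347 − 4.942)/(1.751 − (0)) = 0.232.
μ = 4.942 − (0)·0.232 = 4.942.
CV = √(exp(σ²)−1) = √(exp(0.0536)−1) = 0.235.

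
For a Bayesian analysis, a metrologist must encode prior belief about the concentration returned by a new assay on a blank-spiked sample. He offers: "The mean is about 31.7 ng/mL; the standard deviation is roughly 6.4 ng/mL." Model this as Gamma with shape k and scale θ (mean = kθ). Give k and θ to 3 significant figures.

For Gamma(k, scale θ): mean = kθ, variance = kθ², so CV = 1/√k.
CV = SD/mean = 6.4/31.7 = 0.2019, hence k = 1/CV² = 24.5.
Then θ = mean/k = 31.7/24.5 = 1.29.

k ≈ 24.5, θ ≈ 1.29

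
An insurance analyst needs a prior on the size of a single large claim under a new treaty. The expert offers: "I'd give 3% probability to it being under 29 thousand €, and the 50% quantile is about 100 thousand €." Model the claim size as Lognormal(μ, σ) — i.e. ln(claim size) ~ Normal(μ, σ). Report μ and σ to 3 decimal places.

μ ≈ 4.605, σ ≈ 0.658

If T ~ Lognormal(μ,σ) then ln T ~ Normal(μ,σ), so the p-quantile of ln T is μ + z_p·σ.
ln(29) = 3.367 and ln(100) = 4.605; z_{0.03} = -1.881, z_{0.5} = 0.
σ = (4.605 − 3.367)/(0 − (-1.881)) = 0.658.
μ = 3.367 − (-1.881)·0.658 = 4.605.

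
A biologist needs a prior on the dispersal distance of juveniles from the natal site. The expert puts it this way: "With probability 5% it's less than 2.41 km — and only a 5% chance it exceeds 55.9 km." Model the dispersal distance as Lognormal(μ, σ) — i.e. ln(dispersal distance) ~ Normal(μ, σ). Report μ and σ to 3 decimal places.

If T ~ Lognormal(μ,σ) then ln T ~ Normal(μ,σ), so the p-quantile of ln T is μ + z_p·σ.
ln(2.41) = 0.8796 and ln(55.9) = 4.024; z_{0.05} = -1.645, z_{0.95} = 1.645.
σ = (4.024 − 0.8796)/(1.645 − (-1.645)) = 0.956.
μ = 0.8796 − (-1.645)·0.956 = 2.452.

μ ≈ 2.452, σ ≈ 0.956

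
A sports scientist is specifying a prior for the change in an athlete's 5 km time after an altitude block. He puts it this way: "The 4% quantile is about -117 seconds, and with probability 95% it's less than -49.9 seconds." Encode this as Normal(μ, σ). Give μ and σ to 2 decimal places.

For Normal(μ,σ), the p-quantile is μ + z_p·σ. Here z_{0.04} = -1.751, z_{0.95} = 1.645.
So -117 = μ − 1.751σ and -49.9 = μ + 1.645σ.
Subtracting: σ = (-49.9 − -117)/(1.645 − (-1.751)) = 19.76.
Then μ = -117 − (-1.751)·19.76 = -82.40.

μ = -82.40, σ = 19.76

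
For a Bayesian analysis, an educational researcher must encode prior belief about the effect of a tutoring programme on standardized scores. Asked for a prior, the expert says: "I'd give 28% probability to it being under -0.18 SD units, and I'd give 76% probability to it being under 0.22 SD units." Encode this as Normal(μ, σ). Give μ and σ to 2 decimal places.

For Normal(μ,σ), the p-quantile is μ + z_p·σ. Here z_{0.28} = -0.5828, z_{0.76} = 0.7063.
So -0.18 = μ − 0.5828σ and 0.22 = μ + 0.7063σ.
Subtracting: σ = (0.22 − -0.18)/(0.7063 − (-0.5828)) = 0.31.
Then μ = -0.18 − (-0.5828)·0.31 = 0.00.

μ = 0.00, σ = 0.31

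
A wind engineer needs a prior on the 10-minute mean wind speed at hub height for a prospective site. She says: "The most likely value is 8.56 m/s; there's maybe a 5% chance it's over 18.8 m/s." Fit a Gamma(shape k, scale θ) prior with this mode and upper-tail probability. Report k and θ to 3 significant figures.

k ≈ 5.45, θ ≈ 1.93

Gamma(k,θ) with k>1 has mode (k−1)θ, so θ = 8.56/(k−1).
Need P(X < 18.8) = 0.95 with θ tied to k this way. Start at k = 2, θ = 8.56: P(X<18.8) ≈ 0.645.
Too low — raise k to concentrate. Iterating converges to k ≈ 5.45.
Then θ = 8.56/(5.45−1) ≈ 1.93.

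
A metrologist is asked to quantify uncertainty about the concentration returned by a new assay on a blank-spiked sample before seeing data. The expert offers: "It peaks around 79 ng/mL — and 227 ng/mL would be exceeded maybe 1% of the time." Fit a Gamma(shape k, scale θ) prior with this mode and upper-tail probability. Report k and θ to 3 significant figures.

k ≈ 5.08, θ ≈ 19.4

Gamma(k,θ) with k>1 has mode (k−1)θ, so θ = 79/(k−1).
Need P(X < 227) = 0.99 with θ tied to k this way. Start at k = 2, θ = 79: P(X<227) ≈ 0.781.
Too low — raise k to concentrate. Iterating converges to k ≈ 5.08.
Then θ = 79/(5.08−1) ≈ 19.4.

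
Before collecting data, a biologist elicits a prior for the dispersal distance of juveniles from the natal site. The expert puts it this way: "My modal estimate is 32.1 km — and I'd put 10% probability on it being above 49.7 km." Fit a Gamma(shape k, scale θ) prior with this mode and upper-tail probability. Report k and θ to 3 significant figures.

k ≈ 10.8, θ ≈ 3.28

Gamma(k,θ) with k>1 has mode (k−1)θ, so θ = 32.1/(k−1).
Need P(X < 49.7) = 0.9 with θ tied to k this way. Start at k = 2, θ = 32.1: P(X<49.7) ≈ 0.458.
Too low — raise k to concentrate. Iterating converges to k ≈ 10.8.
Then θ = 32.1/(10.8−1) ≈ 3.28.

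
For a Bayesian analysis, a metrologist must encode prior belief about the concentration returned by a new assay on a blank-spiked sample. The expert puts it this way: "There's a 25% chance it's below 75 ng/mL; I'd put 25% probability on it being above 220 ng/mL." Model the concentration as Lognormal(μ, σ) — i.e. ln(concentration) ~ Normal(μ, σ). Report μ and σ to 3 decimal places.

If T ~ Lognormal(μ,σ) then ln T ~ Normal(μ,σ), so the p-quantile of ln T is μ + z_p·σ.
ln(75) = 4.317 and ln(220) = 5.394; z_{0.25} = -0.6745, z_{0.75} = 0.6745.
σ = (5.394 − 4.317)/(0.6745 − (-0.6745)) = 0.798.
μ = 4.317 − (-0.6745)·0.798 = 4.856.

μ ≈ 4.856, σ ≈ 0.798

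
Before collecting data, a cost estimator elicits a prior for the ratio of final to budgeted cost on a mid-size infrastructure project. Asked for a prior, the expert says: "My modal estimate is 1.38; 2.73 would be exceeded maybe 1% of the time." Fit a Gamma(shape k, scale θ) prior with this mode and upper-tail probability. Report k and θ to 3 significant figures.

Gamma(k,θ) with k>1 has mode (k−1)θ, so θ = 1.38/(k−1).
Need P(X < 2.73) = 0.99 with θ tied to k this way. Start at k = 2, θ = 1.38: P(X<2.73) ≈ 0.588.
Too low — raise k to concentrate. Iterating converges to k ≈ 11.6.
Then θ = 1.38/(11.6−1) ≈ 0.13.

k ≈ 11.6, θ ≈ 0.13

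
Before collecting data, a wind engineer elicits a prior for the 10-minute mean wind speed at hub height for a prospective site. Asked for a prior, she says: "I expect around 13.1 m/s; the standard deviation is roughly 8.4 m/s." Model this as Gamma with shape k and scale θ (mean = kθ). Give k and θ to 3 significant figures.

k ≈ 2.43, θ ≈ 5.39

For Gamma(k, scale θ): mean = kθ, variance = kθ², so CV = 1/√k.
CV = SD/mean = 8.4/13.1 = 0.6412, hence k = 1/CV² = 2.43.
Then θ = mean/k = 13.1/2.43 = 5.39.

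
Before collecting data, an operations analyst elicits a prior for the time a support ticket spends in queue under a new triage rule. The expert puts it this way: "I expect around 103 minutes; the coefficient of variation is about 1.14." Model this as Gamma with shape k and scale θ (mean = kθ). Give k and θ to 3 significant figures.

k ≈ 0.769, θ ≈ 134

For Gamma(k, scale θ): mean = kθ, variance = kθ², so CV = 1/√k.
CV = 1.14, hence k = 1/CV² = 0.769.
Then θ = mean/k = 103/0.769 = 134.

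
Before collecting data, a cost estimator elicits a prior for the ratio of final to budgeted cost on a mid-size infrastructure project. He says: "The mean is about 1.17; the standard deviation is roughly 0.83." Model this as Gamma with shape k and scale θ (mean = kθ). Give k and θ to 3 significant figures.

For Gamma(k, scale θ): mean = kθ, variance = kθ², so CV = 1/√k.
CV = SD/mean = 0.83/1.17 = 0.7094, hence k = 1/CV² = 1.99.
Then θ = mean/k = 1.17/1.99 = 0.589.

k ≈ 1.99, θ ≈ 0.589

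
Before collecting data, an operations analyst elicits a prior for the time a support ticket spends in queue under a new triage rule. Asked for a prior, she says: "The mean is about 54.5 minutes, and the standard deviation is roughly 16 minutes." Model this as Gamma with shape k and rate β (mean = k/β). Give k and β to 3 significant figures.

For Gamma(k, rate β): mean = k/β, variance = k/β², so CV = 1/√k.
CV = SD/mean = 16/54.5 = 0.2936, hence k = 1/CV² = 11.6.
Then β = k/mean = 11.6/54.5 = 0.213.

k ≈ 11.6, β ≈ 0.213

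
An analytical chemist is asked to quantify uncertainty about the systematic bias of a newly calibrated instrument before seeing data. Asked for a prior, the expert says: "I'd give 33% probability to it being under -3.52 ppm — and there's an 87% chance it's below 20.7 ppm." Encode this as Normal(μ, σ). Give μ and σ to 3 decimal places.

For Normal(μ,σ), the p-quantile is μ + z_p·σ. Here z_{0.33} = -0.4399, z_{0.87} = 1.126.
So -3.52 = μ − 0.4399σ and 20.7 = μ + 1.126σ.
Subtracting: σ = (20.7 − -3.52)/(1.126 − (-0.4399)) = 15.463.
Then μ = -3.52 − (-0.4399)·15.463 = 3.282.

μ = 3.282, σ = 15.463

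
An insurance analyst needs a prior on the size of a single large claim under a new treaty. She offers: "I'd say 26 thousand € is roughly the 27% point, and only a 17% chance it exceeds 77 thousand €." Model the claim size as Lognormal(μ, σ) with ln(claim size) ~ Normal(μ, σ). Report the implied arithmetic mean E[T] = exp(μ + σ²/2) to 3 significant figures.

E[T] ≈ 50.5 thousand €

If T ~ Lognormal(μ,σ) then ln T ~ Normal(μ,σ), so the p-quantile of ln T is μ + z_p·σ.
ln(26) = 3.258 and ln(77) = 4.344; z_{0.27} = -0.6128, z_{0.83} = 0.9542.
σ = (4.344 − 3.258)/(0.9542 − (-0.6128)) = 0.693.
μ = 3.258 − (-0.6128)·0.693 = 3.683.
E[T] = exp(μ + σ²/2) = exp(3.683 + 0.2400) = 50.5 thousand €.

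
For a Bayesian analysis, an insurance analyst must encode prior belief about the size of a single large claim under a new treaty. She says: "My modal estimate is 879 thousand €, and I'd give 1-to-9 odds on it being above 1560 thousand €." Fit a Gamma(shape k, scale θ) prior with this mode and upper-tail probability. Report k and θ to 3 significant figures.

Gamma(k,θ) with k>1 has mode (k−1)θ, so θ = 879/(k−1).
Need P(X < 1560) = 0.9 with θ tied to k this way. Start at k = 2, θ = 879: P(X<1560) ≈ 0.530.
Too low — raise k to concentrate. Iterating converges to k ≈ 6.78.
Then θ = 879/(6.78−1) ≈ 152.

k ≈ 6.78, θ ≈ 152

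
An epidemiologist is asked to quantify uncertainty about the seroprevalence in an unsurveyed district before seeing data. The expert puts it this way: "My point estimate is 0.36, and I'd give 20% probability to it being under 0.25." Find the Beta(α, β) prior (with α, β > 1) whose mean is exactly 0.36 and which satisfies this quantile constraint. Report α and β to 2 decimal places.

With mean 0.36 fixed, write α = 0.36s, β = 0.64s where s = α+β.
Need P(θ < 0.25) = 0.2 under Beta(0.36s, 0.64s). Normal approximation: (q−m)/√(m(1−m)/s) ≈ z_{0.2} = -0.842, so s ≈ 0.36·0.64·(-0.842)²/(0.25−0.36)² = 13.5.
At s = 13.5: P(θ<0.25) ≈ 0.204. Adjusting to match 0.2 gives s ≈ 13.93.
So α = 0.36·13.93 ≈ 5.02, β = 0.64·13.93 ≈ 8.92.

α ≈ 5.02, β ≈ 8.92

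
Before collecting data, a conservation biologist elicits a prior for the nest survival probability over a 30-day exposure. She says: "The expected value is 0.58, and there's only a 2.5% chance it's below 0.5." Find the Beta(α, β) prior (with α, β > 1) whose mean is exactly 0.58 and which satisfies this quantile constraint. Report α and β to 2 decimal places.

With mean 0.58 fixed, write α = 0.58s, β = 0.42s where s = α+β.
Need P(θ < 0.5) = 0.025 under Beta(0.58s, 0.42s). Normal approximation: (q−m)/√(m(1−m)/s) ≈ z_{0.025} = -1.96, so s ≈ 0.58·0.42·(-1.96)²/(0.5−0.58)² = 146.2.
At s = 146.2: P(θ<0.5) ≈ 0.026. Adjusting to match 0.025 gives s ≈ 148.57.
So α = 0.58·148.57 ≈ 86.17, β = 0.42·148.57 ≈ 62.40.

α ≈ 86.17, β ≈ 62.40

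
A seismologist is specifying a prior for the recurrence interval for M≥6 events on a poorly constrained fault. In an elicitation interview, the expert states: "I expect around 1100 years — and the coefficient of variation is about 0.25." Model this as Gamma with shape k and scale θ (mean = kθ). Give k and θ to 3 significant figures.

For Gamma(k, scale θ): mean = kθ, variance = kθ², so CV = 1/√k.
CV = 0.25, hence k = 1/CV² = 16.
Then θ = mean/k = 1100/16 = 68.8.

k ≈ 16, θ ≈ 68.8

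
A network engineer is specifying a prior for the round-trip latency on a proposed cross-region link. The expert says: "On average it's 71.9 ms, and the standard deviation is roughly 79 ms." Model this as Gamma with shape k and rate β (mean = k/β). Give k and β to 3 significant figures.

For Gamma(k, rate β): mean = k/β, variance = k/β², so CV = 1/√k.
CV = SD/mean = 79/71.9 = 1.099, hence k = 1/CV² = 0.828.
Then β = k/mean = 0.828/71.9 = 0.0115.

k ≈ 0.828, β ≈ 0.0115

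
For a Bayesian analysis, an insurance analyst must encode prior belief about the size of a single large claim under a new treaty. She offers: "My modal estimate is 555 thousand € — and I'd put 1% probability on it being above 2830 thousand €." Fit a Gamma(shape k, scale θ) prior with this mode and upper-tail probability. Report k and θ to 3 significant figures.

Gamma(k,θ) with k>1 has mode (k−1)θ, so θ = 555/(k−1).
Need P(X < 2830) = 0.99 with θ tied to k this way. Start at k = 2, θ = 555: P(X<2830) ≈ 0.963.
Too low — raise k to concentrate. Iterating converges to k ≈ 2.47.
Then θ = 555/(2.47−1) ≈ 378.

k ≈ 2.47, θ ≈ 378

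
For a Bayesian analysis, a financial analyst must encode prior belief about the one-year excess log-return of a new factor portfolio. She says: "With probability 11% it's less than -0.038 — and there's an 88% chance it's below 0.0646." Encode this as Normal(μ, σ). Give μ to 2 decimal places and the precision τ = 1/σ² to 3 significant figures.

μ = 0.01, τ = 548

The p-quantile of Normal(μ,σ) is μ + z_p·σ, with z_{0.11} = -1.227 and z_{0.88} = 1.175.
Eliminate σ: μ = (z₂·x₁ − z₁·x₂)/(z₂ − z₁) = (1.175·-0.038 − (-1.227)·0.0646)/2.402 = 0.01.
Then σ = (x₂ − x₁)/(z₂ − z₁) = (0.0646 − -0.038)/2.402 = 0.04.
Precision τ = 1/σ² = 1/0.04272² = 548.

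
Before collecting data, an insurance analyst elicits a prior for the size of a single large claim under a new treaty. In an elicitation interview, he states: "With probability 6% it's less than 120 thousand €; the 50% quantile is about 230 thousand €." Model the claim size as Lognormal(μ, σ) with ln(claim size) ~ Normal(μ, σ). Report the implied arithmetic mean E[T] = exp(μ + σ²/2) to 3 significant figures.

E[T] ≈ 251 thousand €

If T ~ Lognormal(μ,σ) then ln T ~ Normal(μ,σ), so the p-quantile of ln T is μ + z_p·σ.
ln(120) = 4.787 and ln(230) = 5.438; z_{0.06} = -1.555, z_{0.5} = 0.
σ = (5.438 − 4.787)/(0 − (-1.555)) = 0.418.
μ = 4.787 − (-1.555)·0.418 = 5.438.
E[T] = exp(μ + σ²/2) = exp(5.438 + 0.0875) = 251 thousand €.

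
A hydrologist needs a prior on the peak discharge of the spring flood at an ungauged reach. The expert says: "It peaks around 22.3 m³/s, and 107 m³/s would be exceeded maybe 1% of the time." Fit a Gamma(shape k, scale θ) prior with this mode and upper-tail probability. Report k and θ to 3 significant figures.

k ≈ 2.61, θ ≈ 13.8

Gamma(k,θ) with k>1 has mode (k−1)θ, so θ = 22.3/(k−1).
Need P(X < 107) = 0.99 with θ tied to k this way. Start at k = 2, θ = 22.3: P(X<107) ≈ 0.952.
Too low — raise k to concentrate. Iterating converges to k ≈ 2.61.
Then θ = 22.3/(2.61−1) ≈ 13.8.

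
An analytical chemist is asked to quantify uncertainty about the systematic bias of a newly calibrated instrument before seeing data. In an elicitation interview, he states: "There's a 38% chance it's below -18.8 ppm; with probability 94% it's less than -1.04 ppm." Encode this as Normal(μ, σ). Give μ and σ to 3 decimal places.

μ = -15.884, σ = 9.547

For Normal(μ,σ), the p-quantile is μ + z_p·σ. Here z_{0.38} = -0.3055, z_{0.94} = 1.555.
So -18.8 = μ − 0.3055σ and -1.04 = μ + 1.555σ.
Subtracting: σ = (-1.04 − -18.8)/(1.555 − (-0.3055)) = 9.547.
Then μ = -18.8 − (-0.3055)·9.547 = -15.884.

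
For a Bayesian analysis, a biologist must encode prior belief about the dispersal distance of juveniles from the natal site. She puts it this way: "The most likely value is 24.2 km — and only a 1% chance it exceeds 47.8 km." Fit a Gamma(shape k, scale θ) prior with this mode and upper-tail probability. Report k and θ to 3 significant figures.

k ≈ 11.6, θ ≈ 2.28

Gamma(k,θ) with k>1 has mode (k−1)θ, so θ = 24.2/(k−1).
Need P(X < 47.8) = 0.99 with θ tied to k this way. Start at k = 2, θ = 24.2: P(X<47.8) ≈ 0.587.
Too low — raise k to concentrate. Iterating converges to k ≈ 11.6.
Then θ = 24.2/(11.6−1) ≈ 2.28.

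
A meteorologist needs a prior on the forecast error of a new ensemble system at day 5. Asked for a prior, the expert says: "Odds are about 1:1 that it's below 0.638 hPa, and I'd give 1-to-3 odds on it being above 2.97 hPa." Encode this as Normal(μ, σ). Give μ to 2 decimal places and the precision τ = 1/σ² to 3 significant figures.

The p-quantile of Normal(μ,σ) is μ + z_p·σ, with z_{0.5} = 0 and z_{0.75} = 0.6745.
Eliminate σ: μ = (z₂·x₁ − z₁·x₂)/(z₂ − z₁) = (0.6745·0.638 − (0)·2.97)/0.6745 = 0.64.
Then σ = (x₂ − x₁)/(z₂ − z₁) = (2.97 − 0.638)/0.6745 = 3.46.
Precision τ = 1/σ² = 1/3.457² = 0.0837.

μ = 0.64, τ = 0.0837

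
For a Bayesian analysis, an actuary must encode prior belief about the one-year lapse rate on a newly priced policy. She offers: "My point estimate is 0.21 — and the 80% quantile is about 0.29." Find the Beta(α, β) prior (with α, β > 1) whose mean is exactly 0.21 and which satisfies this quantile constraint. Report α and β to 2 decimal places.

α ≈ 3.44, β ≈ 12.95

With mean 0.21 fixed, write α = 0.21s, β = 0.79s where s = α+β.
Need P(θ < 0.29) = 0.8 under Beta(0.21s, 0.79s). Normal approximation: (q−m)/√(m(1−m)/s) ≈ z_{0.8} = 0.842, so s ≈ 0.21·0.79·(0.842)²/(0.29−0.21)² = 18.4.
At s = 18.4: P(θ<0.29) ≈ 0.810. Adjusting to match 0.8 gives s ≈ 16.39.
So α = 0.21·16.39 ≈ 3.44, β = 0.79·16.39 ≈ 12.95.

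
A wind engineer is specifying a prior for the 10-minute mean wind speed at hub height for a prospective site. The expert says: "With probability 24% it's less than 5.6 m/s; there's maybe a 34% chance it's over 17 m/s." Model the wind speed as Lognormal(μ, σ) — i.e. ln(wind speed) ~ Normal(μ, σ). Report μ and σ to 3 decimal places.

If T ~ Lognormal(μ,σ) then ln T ~ Normal(μ,σ), so the p-quantile of ln T is μ + z_p·σ.
ln(5.6) = 1.723 and ln(17) = 2.833; z_{0.24} = -0.7063, z_{0.66} = 0.4125.
σ = (2.833 − 1.723)/(0.4125 − (-0.7063)) = 0.993.
μ = 1.723 − (-0.7063)·0.993 = 2.424.

μ ≈ 2.424, σ ≈ 0.993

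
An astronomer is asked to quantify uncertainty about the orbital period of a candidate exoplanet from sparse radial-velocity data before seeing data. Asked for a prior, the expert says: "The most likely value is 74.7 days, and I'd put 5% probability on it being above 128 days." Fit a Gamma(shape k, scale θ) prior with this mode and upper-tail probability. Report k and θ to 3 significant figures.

k ≈ 10.6, θ ≈ 7.76

Gamma(k,θ) with k>1 has mode (k−1)θ, so θ = 74.7/(k−1).
Need P(X < 128) = 0.95 with θ tied to k this way. Start at k = 2, θ = 74.7: P(X<128) ≈ 0.511.
Too low — raise k to concentrate. Iterating converges to k ≈ 10.6.
Then θ = 74.7/(10.6−1) ≈ 7.76.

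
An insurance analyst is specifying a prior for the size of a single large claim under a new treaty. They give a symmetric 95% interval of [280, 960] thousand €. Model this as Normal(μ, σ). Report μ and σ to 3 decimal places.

A symmetric 95% interval runs μ ± z·σ with z = 1.96.
Half-width = 340, so σ = 340/1.96 = 173.473.
μ is the interval midpoint, 620.000.

μ = 620.000, σ = 173.473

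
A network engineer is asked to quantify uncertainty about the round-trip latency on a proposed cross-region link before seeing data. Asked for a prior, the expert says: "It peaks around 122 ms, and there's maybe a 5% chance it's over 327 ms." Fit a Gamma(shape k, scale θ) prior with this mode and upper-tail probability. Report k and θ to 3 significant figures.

Gamma(k,θ) with k>1 has mode (k−1)θ, so θ = 122/(k−1).
Need P(X < 327) = 0.95 with θ tied to k this way. Start at k = 2, θ = 122: P(X<327) ≈ 0.748.
Too low — raise k to concentrate. Iterating converges to k ≈ 3.77.
Then θ = 122/(3.77−1) ≈ 44.

k ≈ 3.77, θ ≈ 44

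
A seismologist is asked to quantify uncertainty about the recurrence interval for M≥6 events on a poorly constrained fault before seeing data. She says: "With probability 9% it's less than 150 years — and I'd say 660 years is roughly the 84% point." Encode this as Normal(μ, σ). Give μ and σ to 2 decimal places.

For Normal(μ,σ), the p-quantile is μ + z_p·σ. Here z_{0.09} = -1.341, z_{0.84} = 0.9945.
So 150 = μ − 1.341σ and 660 = μ + 0.9945σ.
Subtracting: σ = (660 − 150)/(0.9945 − (-1.341)) = 218.40.
Then μ = 150 − (-1.341)·218.40 = 442.81.

μ = 442.81, σ = 218.40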